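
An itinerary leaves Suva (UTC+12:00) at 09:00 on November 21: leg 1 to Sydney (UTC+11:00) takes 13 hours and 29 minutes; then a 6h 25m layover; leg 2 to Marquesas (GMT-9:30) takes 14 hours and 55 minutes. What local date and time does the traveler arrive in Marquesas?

Convert departure to UTC: 09:00 − 12:00 = 21:00 UTC on Nov 20.
Add 13 hours 29 minutes leg 1 → 10:29 UTC (Nov 21).
Add 6 hours and 25 minutes layover in Sydney → 16:54 UTC.
Add 14 hours and 55 minutes leg 2 → 07:49 UTC (Nov 22).
Marquesas is UTC−9:30, so local arrival = 07:49 − 9:30 = 22:19 on Nov 21.

22:19 on November 21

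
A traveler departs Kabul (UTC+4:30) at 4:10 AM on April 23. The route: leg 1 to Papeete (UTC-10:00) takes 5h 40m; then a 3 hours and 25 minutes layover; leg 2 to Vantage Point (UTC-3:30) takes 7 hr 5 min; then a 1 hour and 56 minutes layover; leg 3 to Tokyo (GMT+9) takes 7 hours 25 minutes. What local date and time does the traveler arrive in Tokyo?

Convert departure to UTC: 4:10 AM − 4:30 = 11:40 PM UTC on Apr 22.
Add 5 hours and 40 minutes leg 1 → 5:20 AM UTC (Apr 23).
Add 3 hours and 25 minutes layover in Papeete → 8:45 AM UTC.
Add 7 hours and 5 minutes leg 2 → 3:50 PM UTC.
Add 1 hour 56 minutes layover in Vantage Point → 5:46 PM UTC.
Add 7 hours 25 minutes leg 3 → 1:11 AM UTC (Apr 24).
Tokyo is UTC+9:00, so local arrival = 1:11 AM + 9:00 = 10:11 AM on Apr 24.

10:11 AM on April 24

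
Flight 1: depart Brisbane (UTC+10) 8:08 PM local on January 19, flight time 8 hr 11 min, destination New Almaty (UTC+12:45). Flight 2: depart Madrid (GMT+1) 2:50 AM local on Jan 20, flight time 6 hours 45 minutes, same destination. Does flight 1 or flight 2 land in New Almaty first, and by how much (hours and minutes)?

the first, by 14 hours 16 minutes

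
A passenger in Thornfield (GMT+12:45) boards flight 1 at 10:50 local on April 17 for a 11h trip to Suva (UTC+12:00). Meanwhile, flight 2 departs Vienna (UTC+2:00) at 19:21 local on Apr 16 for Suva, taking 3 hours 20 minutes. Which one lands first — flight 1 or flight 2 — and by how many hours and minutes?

the second, by 12 hours 24 minutes

Flight 1 in UTC: 10:50 − 12:45 = 22:05 on Apr 16.
+11 hours → arrive 09:05 UTC on Apr 17.
Flight 2 in UTC: 19:21 − 2:00 = 17:21 on Apr 16.
+3 hours and 20 minutes → arrive 20:41 UTC on Apr 16.
Flight 2 lands earlier by 12 hours 24 minutes.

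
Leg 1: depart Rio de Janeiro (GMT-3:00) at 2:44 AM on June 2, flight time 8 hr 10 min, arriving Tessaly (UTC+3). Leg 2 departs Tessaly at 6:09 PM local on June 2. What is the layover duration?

Convert departure to UTC: 2:44 AM + 3:00 = 5:44 AM UTC on Jun 2.
Add 8 hours and 10 minutes flight time → 1:54 PM UTC.
Tessaly is UTC+3:00, so local arrival = 1:54 PM + 3:00 = 4:54 PM on Jun 2.
Layover = 6:09 PM − 4:54 PM = 1 hour 15 minutes.

1 hour 15 minutes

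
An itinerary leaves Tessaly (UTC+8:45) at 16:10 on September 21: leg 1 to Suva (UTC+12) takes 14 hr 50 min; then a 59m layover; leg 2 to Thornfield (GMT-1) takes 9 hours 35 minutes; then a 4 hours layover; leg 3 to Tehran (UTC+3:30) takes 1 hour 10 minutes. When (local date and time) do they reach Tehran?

17:29 on Sep 22

Convert departure to UTC: 16:10 − 8:45 = 07:25 UTC on Sep 21.
Add 14 hours 50 minutes leg 1 → 22:15 UTC.
Add 59 minutes layover in Suva → 23:14 UTC.
Add 9 hours 35 minutes leg 2 → 08:49 UTC (Sep 22).
Add 4 hours layover in Thornfield → 12:49 UTC.
Add 1 hour 10 minutes leg 3 → 13:59 UTC.
Tehran is UTC+3:30, so local arrival = 13:59 + 3:30 = 17:29 on Sep 22.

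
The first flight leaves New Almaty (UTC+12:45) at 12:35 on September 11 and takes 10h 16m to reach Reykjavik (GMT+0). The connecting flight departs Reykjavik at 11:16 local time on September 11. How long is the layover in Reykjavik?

1 hour 10 minutes

Convert departure to UTC: 12:35 − 12:45 = 23:50 UTC on Sep 10.
Add 10 hours and 16 minutes flight time → 10:06 UTC (Sep 11).
Reykjavik is UTC+0, so local arrival is the same: 10:06 on Sep 11.
Layover = 11:16 − 10:06 = 1 hour 10 minutes.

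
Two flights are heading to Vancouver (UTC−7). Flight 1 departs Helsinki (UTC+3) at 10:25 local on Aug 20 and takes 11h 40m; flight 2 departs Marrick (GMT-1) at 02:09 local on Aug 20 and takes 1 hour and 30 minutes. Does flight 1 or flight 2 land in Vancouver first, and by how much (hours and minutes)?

the second, by 14 hours 26 minutes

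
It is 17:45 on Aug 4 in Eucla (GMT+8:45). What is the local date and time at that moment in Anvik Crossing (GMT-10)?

In UTC: 17:45 − 8:45 = 09:00 on Aug 4.
Anvik Crossing is UTC−10:00: 09:00 − 10:00 = 23:00 on Aug 3.

23:00 on August 3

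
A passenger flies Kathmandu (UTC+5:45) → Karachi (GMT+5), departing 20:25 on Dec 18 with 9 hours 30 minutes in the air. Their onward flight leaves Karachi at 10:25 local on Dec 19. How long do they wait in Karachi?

5 hours 15 minutes

Convert departure to UTC: 20:25 − 5:45 = 14:40 UTC on Dec 18.
Add 9 hours and 30 minutes flight time → 00:10 UTC (Dec 19).
Karachi is UTC+5:00, so local arrival = 00:10 + 5:00 = 05:10 on Dec 19.
Layover = 10:25 − 05:10 = 5 hours 15 minutes.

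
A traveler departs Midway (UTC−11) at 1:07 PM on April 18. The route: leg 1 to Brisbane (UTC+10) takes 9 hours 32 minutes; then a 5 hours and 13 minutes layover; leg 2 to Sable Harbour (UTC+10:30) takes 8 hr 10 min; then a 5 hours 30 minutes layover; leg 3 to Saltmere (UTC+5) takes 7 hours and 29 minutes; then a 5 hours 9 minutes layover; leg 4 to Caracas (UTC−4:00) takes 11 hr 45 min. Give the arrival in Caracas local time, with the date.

12:55 AM on Apr 21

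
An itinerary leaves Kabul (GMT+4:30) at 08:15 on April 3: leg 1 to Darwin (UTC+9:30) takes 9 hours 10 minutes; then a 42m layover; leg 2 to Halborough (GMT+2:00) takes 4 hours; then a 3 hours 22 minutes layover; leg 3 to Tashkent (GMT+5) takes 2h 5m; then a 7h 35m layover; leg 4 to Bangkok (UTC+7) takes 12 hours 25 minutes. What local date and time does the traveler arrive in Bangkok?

02:04 on April 5

Convert departure to UTC: 08:15 − 4:30 = 03:45 UTC on Apr 3.
Add 9 hours and 10 minutes leg 1 → 12:55 UTC.
Add 42 minutes layover in Darwin → 13:37 UTC.
Add 4 hours leg 2 → 17:37 UTC.
Add 3 hours and 22 minutes layover in Halborough → 20:59 UTC.
Add 2 hours 5 minutes leg 3 → 23:04 UTC.
Add 7 hours and 35 minutes layover in Tashkent → 06:39 UTC (Apr 4).
Add 12 hours 25 minutes leg 4 → 19:04 UTC.
Bangkok is UTC+7:00, so local arrival = 19:04 + 7:00 = 02:04 on Apr 5.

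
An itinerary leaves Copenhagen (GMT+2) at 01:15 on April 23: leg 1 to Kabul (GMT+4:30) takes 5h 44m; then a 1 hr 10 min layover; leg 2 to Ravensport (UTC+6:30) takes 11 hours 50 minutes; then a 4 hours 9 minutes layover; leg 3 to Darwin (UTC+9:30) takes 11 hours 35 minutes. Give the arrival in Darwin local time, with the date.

19:13 on April 24

Convert departure to UTC: 01:15 − 2:00 = 23:15 UTC on Apr 22.
Add 5 hours 44 minutes leg 1 → 04:59 UTC (Apr 23).
Add 1 hour 10 minutes layover in Kabul → 06:09 UTC.
Add 11 hours and 50 minutes leg 2 → 17:59 UTC.
Add 4 hours and 9 minutes layover in Ravensport → 22:08 UTC.
Add 11 hours and 35 minutes leg 3 → 09:43 UTC (Apr 24).
Darwin is UTC+9:30, so local arrival = 09:43 + 9:30 = 19:13 on Apr 24.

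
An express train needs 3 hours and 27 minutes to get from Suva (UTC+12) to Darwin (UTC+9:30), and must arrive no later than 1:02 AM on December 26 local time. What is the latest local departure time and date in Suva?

Target arrival in UTC: 1:02 AM − 9:30 = 3:32 PM on Dec 25.
Subtract 3 hours 27 minutes → departure 12:05 PM UTC on Dec 25.
Suva is UTC+12:00: 12:05 PM + 12:00 = 12:05 AM on Dec 26.

12:05 AM on Dec 26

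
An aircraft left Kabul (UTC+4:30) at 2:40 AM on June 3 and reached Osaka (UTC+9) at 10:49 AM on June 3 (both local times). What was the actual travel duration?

Departure in UTC: 2:40 AM − 4:30 = 10:10 PM on Jun 2.
Arrival in UTC: 10:49 AM − 9:00 = 1:49 AM on Jun 3.
Elapsed = 1:49 AM − 10:10 PM (+1 day) = 3 hours 39 minutes.

3 hours 39 minutes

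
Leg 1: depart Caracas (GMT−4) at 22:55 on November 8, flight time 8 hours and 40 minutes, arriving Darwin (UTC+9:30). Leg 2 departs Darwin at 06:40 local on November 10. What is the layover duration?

9 hours 35 minutes

Convert departure to UTC: 22:55 + 4:00 = 02:55 UTC on Nov 9.
Add 8 hours and 40 minutes flight time → 11:35 UTC.
Darwin is UTC+9:30, so local arrival = 11:35 + 9:30 = 21:05 on Nov 9.
Layover = 06:40 − 21:05 (+1 day) = 9 hours 35 minutes.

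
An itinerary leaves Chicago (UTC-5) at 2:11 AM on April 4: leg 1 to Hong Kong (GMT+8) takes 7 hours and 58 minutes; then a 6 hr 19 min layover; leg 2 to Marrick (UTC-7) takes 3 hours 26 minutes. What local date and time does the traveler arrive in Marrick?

5:54 PM on April 4

Convert departure to UTC: 2:11 AM + 5:00 = 7:11 AM UTC on Apr 4.
Add 7 hours and 58 minutes leg 1 → 3:09 PM UTC.
Add 6 hours 19 minutes layover in Hong Kong → 9:28 PM UTC.
Add 3 hours 26 minutes leg 2 → 12:54 AM UTC (Apr 5).
Marrick is UTC−7:00, so local arrival = 12:54 AM − 7:00 = 5:54 PM on Apr 4.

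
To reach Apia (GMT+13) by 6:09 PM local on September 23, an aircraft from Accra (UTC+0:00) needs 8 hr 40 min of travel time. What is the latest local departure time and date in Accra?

8:29 PM on September 22

Target arrival in UTC: 6:09 PM − 13:00 = 5:09 AM on Sep 23.
Subtract 8 hours 40 minutes → departure 8:29 PM UTC on Sep 22.
Accra is UTC+0, so departure is 8:29 PM on Sep 22.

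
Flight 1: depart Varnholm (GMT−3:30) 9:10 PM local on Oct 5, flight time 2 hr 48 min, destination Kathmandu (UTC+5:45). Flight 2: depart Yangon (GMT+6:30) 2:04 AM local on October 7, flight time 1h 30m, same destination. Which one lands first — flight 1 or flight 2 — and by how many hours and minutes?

the first, by 17 hours 36 minutes

Flight 1 in UTC: 9:10 PM + 3:30 = 12:40 AM on Oct 6.
+2 hours 48 minutes → arrive 3:28 AM UTC on Oct 6.
Flight 2 in UTC: 2:04 AM − 6:30 = 7:34 PM on Oct 6.
+1 hour and 30 minutes → arrive 9:04 PM UTC on Oct 6.
Flight 1 lands earlier by 17 hours 36 minutes.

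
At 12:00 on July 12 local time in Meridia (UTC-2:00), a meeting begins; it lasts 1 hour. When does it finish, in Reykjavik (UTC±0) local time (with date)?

Convert start to UTC: 12:00 + 2:00 = 14:00 UTC on Jul 12.
Add 1 hour duration → 15:00 UTC.
Reykjavik is UTC+0, so local end time is the same: 15:00 on Jul 12.

15:00 on July 12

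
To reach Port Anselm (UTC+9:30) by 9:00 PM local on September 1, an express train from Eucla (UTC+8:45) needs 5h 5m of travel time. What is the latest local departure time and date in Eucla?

Target arrival in UTC: 9:00 PM − 9:30 = 11:30 AM on Sep 1.
Subtract 5 hours 5 minutes → departure 6:25 AM UTC on Sep 1.
Eucla is UTC+8:45: 6:25 AM + 8:45 = 3:10 PM on Sep 1.

3:10 PM on September 1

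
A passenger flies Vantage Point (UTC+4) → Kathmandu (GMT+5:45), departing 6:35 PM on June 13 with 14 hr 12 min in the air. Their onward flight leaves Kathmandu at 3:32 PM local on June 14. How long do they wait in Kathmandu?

5 hours

Convert departure to UTC: 6:35 PM − 4:00 = 2:35 PM UTC on Jun 13.
Add 14 hours 12 minutes flight time → 4:47 AM UTC (Jun 14).
Kathmandu is UTC+5:45, so local arrival = 4:47 AM + 5:45 = 10:32 AM on Jun 14.
Layover = 3:32 PM − 10:32 AM = 5 hours.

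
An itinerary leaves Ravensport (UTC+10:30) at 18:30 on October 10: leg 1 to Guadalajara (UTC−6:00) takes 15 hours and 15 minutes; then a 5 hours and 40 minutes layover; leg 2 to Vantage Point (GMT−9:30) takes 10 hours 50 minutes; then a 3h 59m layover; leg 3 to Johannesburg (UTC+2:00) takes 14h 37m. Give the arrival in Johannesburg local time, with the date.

12:21 on October 12

Convert departure to UTC: 18:30 − 10:30 = 08:00 UTC on Oct 10.
Add 15 hours 15 minutes leg 1 → 23:15 UTC.
Add 5 hours 40 minutes layover in Guadalajara → 04:55 UTC (Oct 11).
Add 10 hours 50 minutes leg 2 → 15:45 UTC.
Add 3 hours and 59 minutes layover in Vantage Point → 19:44 UTC.
Add 14 hours 37 minutes leg 3 → 10:21 UTC (Oct 12).
Johannesburg is UTC+2:00, so local arrival = 10:21 + 2:00 = 12:21 on Oct 12.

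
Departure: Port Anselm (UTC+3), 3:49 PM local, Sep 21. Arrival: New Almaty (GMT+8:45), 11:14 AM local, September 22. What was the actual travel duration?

New Almaty is 5:45 ahead of Port Anselm.
Clock-face elapsed time (ignoring zones) is 19 hours 25 minutes.
Actual elapsed = 19 hours 25 minutes − 5:45 = 13 hours 40 minutes.

13 hours 40 minutes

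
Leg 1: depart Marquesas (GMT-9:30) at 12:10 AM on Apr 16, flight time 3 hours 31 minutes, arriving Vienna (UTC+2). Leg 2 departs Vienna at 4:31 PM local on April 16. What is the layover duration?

Convert departure to UTC: 12:10 AM + 9:30 = 9:40 AM UTC on Apr 16.
Add 3 hours and 31 minutes flight time → 1:11 PM UTC.
Vienna is UTC+2:00, so local arrival = 1:11 PM + 2:00 = 3:11 PM on Apr 16.
Layover = 4:31 PM − 3:11 PM = 1 hour 20 minutes.

1 hour 20 minutes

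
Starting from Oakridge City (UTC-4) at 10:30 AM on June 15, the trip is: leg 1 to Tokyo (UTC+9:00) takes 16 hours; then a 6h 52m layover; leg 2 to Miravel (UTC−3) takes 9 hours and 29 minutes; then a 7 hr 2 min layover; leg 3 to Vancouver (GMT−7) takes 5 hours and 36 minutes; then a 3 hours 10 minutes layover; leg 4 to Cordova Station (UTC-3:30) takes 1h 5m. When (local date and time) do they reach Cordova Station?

12:14 PM on June 17

Convert departure to UTC: 10:30 AM + 4:00 = 2:30 PM UTC on Jun 15.
Add 16 hours leg 1 → 6:30 AM UTC (Jun 16).
Add 6 hours and 52 minutes layover in Tokyo → 1:22 PM UTC.
Add 9 hours 29 minutes leg 2 → 10:51 PM UTC.
Add 7 hours 2 minutes layover in Miravel → 5:53 AM UTC (Jun 17).
Add 5 hours and 36 minutes leg 3 → 11:29 AM UTC.
Add 3 hours 10 minutes layover in Vancouver → 2:39 PM UTC.
Add 1 hour 5 minutes leg 4 → 3:44 PM UTC.
Cordova Station is UTC−3:30, so local arrival = 3:44 PM − 3:30 = 12:14 PM on Jun 17.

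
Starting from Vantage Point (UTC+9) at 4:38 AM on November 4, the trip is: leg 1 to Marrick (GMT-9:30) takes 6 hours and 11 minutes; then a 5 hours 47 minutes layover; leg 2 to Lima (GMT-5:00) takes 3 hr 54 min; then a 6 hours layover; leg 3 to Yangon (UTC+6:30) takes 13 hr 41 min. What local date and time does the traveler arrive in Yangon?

Convert departure to UTC: 4:38 AM − 9:00 = 7:38 PM UTC on Nov 3.
Add 6 hours and 11 minutes leg 1 → 1:49 AM UTC (Nov 4).
Add 5 hours and 47 minutes layover in Marrick → 7:36 AM UTC.
Add 3 hours and 54 minutes leg 2 → 11:30 AM UTC.
Add 6 hours layover in Lima → 5:30 PM UTC.
Add 13 hours 41 minutes leg 3 → 7:11 AM UTC (Nov 5).
Yangon is UTC+6:30, so local arrival = 7:11 AM + 6:30 = 1:41 PM on Nov 5.

1:41 PM on November 5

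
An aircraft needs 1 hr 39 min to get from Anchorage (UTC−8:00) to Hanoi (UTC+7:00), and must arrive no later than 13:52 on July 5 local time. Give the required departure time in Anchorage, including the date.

21:13 on Jul 4

Target arrival in UTC: 13:52 − 7:00 = 06:52 on Jul 5.
Subtract 1 hour and 39 minutes → departure 05:13 UTC on Jul 5.
Anchorage is UTC−8:00: 05:13 − 8:00 = 21:13 on Jul 4.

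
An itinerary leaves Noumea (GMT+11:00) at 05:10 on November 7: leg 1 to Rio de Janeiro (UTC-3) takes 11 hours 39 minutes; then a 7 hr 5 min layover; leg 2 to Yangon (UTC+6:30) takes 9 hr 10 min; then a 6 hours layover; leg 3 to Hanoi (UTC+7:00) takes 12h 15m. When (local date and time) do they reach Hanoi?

Convert departure to UTC: 05:10 − 11:00 = 18:10 UTC on Nov 6.
Add 11 hours and 39 minutes leg 1 → 05:49 UTC (Nov 7).
Add 7 hours 5 minutes layover in Rio de Janeiro → 12:54 UTC.
Add 9 hours and 10 minutes leg 2 → 22:04 UTC.
Add 6 hours layover in Yangon → 04:04 UTC (Nov 8).
Add 12 hours and 15 minutes leg 3 → 16:19 UTC.
Hanoi is UTC+7:00, so local arrival = 16:19 + 7:00 = 23:19 on Nov 8.

23:19 on November 8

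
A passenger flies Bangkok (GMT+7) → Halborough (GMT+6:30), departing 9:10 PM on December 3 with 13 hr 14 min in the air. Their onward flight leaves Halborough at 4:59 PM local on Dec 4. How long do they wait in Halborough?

7 hours 5 minutes

Convert departure to UTC: 9:10 PM − 7:00 = 2:10 PM UTC on Dec 3.
Add 13 hours 14 minutes flight time → 3:24 AM UTC (Dec 4).
Halborough is UTC+6:30, so local arrival = 3:24 AM + 6:30 = 9:54 AM on Dec 4.
Layover = 4:59 PM − 9:54 AM = 7 hours 5 minutes.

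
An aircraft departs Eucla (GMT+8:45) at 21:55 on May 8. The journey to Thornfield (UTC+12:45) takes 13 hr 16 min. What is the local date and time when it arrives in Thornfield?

15:11 on May 9

Convert departure to UTC: 21:55 − 8:45 = 13:10 UTC on May 8.
Add 13 hours and 16 minutes travel time → 02:26 UTC (May 9).
Thornfield is UTC+12:45, so local arrival = 02:26 + 12:45 = 15:11 on May 9.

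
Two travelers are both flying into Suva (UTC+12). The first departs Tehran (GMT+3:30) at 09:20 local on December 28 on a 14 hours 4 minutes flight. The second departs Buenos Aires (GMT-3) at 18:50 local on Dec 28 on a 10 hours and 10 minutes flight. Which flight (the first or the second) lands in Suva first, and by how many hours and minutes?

the first, by 12 hours 6 minutes

Flight 1 in UTC: 09:20 − 3:30 = 05:50 on Dec 28.
+14 hours 4 minutes → arrive 19:54 UTC on Dec 28.
Flight 2 in UTC: 18:50 + 3:00 = 21:50 on Dec 28.
+10 hours and 10 minutes → arrive 08:00 UTC on Dec 29.
Flight 1 lands earlier by 12 hours 6 minutes.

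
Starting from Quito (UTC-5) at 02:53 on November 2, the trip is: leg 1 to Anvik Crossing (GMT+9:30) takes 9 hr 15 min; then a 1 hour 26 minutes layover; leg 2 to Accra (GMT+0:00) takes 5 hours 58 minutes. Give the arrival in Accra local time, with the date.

Convert departure to UTC: 02:53 + 5:00 = 07:53 UTC on Nov 2.
Add 9 hours 15 minutes leg 1 → 17:08 UTC.
Add 1 hour and 26 minutes layover in Anvik Crossing → 18:34 UTC.
Add 5 hours 58 minutes leg 2 → 00:32 UTC (Nov 3).
Accra is UTC+0, so local arrival is the same: 00:32 on Nov 3.

00:32 on Nov 3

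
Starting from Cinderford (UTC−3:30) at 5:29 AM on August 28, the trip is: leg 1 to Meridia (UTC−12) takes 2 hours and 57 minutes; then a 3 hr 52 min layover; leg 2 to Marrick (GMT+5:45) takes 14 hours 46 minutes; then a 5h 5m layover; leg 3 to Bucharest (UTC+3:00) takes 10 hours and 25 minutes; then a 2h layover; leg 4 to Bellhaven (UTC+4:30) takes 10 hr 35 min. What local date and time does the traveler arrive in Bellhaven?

3:09 PM on Aug 30

Convert departure to UTC: 5:29 AM + 3:30 = 8:59 AM UTC on Aug 28.
Add 2 hours 57 minutes leg 1 → 11:56 AM UTC.
Add 3 hours and 52 minutes layover in Meridia → 3:48 PM UTC.
Add 14 hours and 46 minutes leg 2 → 6:34 AM UTC (Aug 29).
Add 5 hours 5 minutes layover in Marrick → 11:39 AM UTC.
Add 10 hours and 25 minutes leg 3 → 10:04 PM UTC.
Add 2 hours layover in Bucharest → 12:04 AM UTC (Aug 30).
Add 10 hours and 35 minutes leg 4 → 10:39 AM UTC.
Bellhaven is UTC+4:30, so local arrival = 10:39 AM + 4:30 = 3:09 PM on Aug 30.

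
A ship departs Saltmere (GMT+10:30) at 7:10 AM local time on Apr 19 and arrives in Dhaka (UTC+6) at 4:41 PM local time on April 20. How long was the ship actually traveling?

38 hours 1 minute

Departure in UTC: 7:10 AM − 10:30 = 8:40 PM on Apr 18.
Arrival in UTC: 4:41 PM − 6:00 = 10:41 AM on Apr 20.
Elapsed = 10:41 AM − 8:40 PM (+2 days) = 38 hours 1 minute.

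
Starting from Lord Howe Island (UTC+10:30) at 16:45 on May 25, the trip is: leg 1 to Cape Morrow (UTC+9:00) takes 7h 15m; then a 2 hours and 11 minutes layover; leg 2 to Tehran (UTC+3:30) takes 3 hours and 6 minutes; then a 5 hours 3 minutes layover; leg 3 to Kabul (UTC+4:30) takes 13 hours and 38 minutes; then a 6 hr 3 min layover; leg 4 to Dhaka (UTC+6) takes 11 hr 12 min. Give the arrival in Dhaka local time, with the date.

Convert departure to UTC: 16:45 − 10:30 = 06:15 UTC on May 25.
Add 7 hours 15 minutes leg 1 → 13:30 UTC.
Add 2 hours 11 minutes layover in Cape Morrow → 15:41 UTC.
Add 3 hours and 6 minutes leg 2 → 18:47 UTC.
Add 5 hours and 3 minutes layover in Tehran → 23:50 UTC.
Add 13 hours and 38 minutes leg 3 → 13:28 UTC (May 26).
Add 6 hours and 3 minutes layover in Kabul → 19:31 UTC.
Add 11 hours and 12 minutes leg 4 → 06:43 UTC (May 27).
Dhaka is UTC+6:00, so local arrival = 06:43 + 6:00 = 12:43 on May 27.

12:43 on May 27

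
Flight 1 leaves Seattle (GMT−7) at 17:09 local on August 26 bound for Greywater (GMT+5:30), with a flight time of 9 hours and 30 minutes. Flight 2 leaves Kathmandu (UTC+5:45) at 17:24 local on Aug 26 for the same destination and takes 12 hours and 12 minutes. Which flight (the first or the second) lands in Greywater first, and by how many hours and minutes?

the second, by 9 hours 48 minutes

Flight 1 in UTC: 17:09 + 7:00 = 00:09 on Aug 27.
+9 hours and 30 minutes → arrive 09:39 UTC on Aug 27.
Flight 2 in UTC: 17:24 − 5:45 = 11:39 on Aug 26.
+12 hours and 12 minutes → arrive 23:51 UTC on Aug 26.
Flight 2 lands earlier by 9 hours 48 minutes.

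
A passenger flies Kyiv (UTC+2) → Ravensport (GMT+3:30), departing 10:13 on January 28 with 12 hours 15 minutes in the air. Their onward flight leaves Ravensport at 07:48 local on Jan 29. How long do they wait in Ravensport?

Convert departure to UTC: 10:13 − 2:00 = 08:13 UTC on Jan 28.
Add 12 hours 15 minutes flight time → 20:28 UTC.
Ravensport is UTC+3:30, so local arrival = 20:28 + 3:30 = 23:58 on Jan 28.
Layover = 07:48 − 23:58 (+1 day) = 7 hours 50 minutes.

7 hours 50 minutes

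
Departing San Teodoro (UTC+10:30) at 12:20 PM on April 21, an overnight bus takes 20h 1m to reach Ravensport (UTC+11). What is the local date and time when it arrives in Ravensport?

Convert departure to UTC: 12:20 PM − 10:30 = 1:50 AM UTC on Apr 21.
Add 20 hours 1 minute travel time → 9:51 PM UTC.
Ravensport is UTC+11:00, so local arrival = 9:51 PM + 11:00 = 8:51 AM on Apr 22.

8:51 AM on April 22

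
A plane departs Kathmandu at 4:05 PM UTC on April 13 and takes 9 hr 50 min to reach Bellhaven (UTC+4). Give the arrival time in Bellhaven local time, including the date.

Departure is given in UTC: 4:05 PM on Apr 13.
Add 9 hours and 50 minutes → 1:55 AM UTC (Apr 14).
Bellhaven is UTC+4:00: 1:55 AM + 4:00 = 5:55 AM on Apr 14.

5:55 AM on April 14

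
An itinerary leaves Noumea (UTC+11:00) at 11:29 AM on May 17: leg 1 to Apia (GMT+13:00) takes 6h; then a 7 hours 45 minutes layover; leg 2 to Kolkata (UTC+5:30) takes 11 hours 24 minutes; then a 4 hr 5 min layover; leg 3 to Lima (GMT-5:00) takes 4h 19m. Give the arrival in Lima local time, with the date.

Convert departure to UTC: 11:29 AM − 11:00 = 12:29 AM UTC on May 17.
Add 6 hours leg 1 → 6:29 AM UTC.
Add 7 hours 45 minutes layover in Apia → 2:14 PM UTC.
Add 11 hours and 24 minutes leg 2 → 1:38 AM UTC (May 18).
Add 4 hours 5 minutes layover in Kolkata → 5:43 AM UTC.
Add 4 hours and 19 minutes leg 3 → 10:02 AM UTC.
Lima is UTC−5:00, so local arrival = 10:02 AM − 5:00 = 5:02 AM on May 18.

5:02 AM on May 18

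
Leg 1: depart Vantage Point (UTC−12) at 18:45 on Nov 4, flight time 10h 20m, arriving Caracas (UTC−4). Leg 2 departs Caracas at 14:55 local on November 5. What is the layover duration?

Convert departure to UTC: 18:45 + 12:00 = 06:45 UTC on Nov 5.
Add 10 hours and 20 minutes flight time → 17:05 UTC.
Caracas is UTC−4:00, so local arrival = 17:05 − 4:00 = 13:05 on Nov 5.
Layover = 14:55 − 13:05 = 1 hour 50 minutes.

1 hour 50 minutes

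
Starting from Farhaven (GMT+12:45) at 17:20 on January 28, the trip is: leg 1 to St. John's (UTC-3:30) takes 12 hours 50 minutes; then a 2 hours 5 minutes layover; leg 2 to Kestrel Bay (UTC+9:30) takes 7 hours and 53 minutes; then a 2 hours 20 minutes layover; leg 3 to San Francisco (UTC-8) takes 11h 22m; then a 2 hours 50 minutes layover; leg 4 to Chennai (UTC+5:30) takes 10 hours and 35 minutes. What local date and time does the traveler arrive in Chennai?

Convert departure to UTC: 17:20 − 12:45 = 04:35 UTC on Jan 28.
Add 12 hours and 50 minutes leg 1 → 17:25 UTC.
Add 2 hours 5 minutes layover in St. John's → 19:30 UTC.
Add 7 hours 53 minutes leg 2 → 03:23 UTC (Jan 29).
Add 2 hours 20 minutes layover in Kestrel Bay → 05:43 UTC.
Add 11 hours 22 minutes leg 3 → 17:05 UTC.
Add 2 hours and 50 minutes layover in San Francisco → 19:55 UTC.
Add 10 hours and 35 minutes leg 4 → 06:30 UTC (Jan 30).
Chennai is UTC+5:30, so local arrival = 06:30 + 5:30 = 12:00 on Jan 30.

12:00 on January 30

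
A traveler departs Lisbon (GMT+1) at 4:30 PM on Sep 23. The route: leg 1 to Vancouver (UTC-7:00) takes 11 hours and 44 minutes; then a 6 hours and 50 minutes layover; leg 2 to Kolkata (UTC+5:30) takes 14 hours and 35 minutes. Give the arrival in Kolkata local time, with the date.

Convert departure to UTC: 4:30 PM − 1:00 = 3:30 PM UTC on Sep 23.
Add 11 hours and 44 minutes leg 1 → 3:14 AM UTC (Sep 24).
Add 6 hours and 50 minutes layover in Vancouver → 10:04 AM UTC.
Add 14 hours 35 minutes leg 2 → 12:39 AM UTC (Sep 25).
Kolkata is UTC+5:30, so local arrival = 12:39 AM + 5:30 = 6:09 AM on Sep 25.

6:09 AM on September 25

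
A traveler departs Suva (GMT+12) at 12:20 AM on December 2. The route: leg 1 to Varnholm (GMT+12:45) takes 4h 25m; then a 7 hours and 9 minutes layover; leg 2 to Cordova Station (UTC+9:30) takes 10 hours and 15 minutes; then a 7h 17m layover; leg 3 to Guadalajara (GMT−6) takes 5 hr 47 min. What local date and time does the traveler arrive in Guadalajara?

5:13 PM on Dec 2

Convert departure to UTC: 12:20 AM − 12:00 = 12:20 PM UTC on Dec 1.
Add 4 hours and 25 minutes leg 1 → 4:45 PM UTC.
Add 7 hours and 9 minutes layover in Varnholm → 11:54 PM UTC.
Add 10 hours 15 minutes leg 2 → 10:09 AM UTC (Dec 2).
Add 7 hours and 17 minutes layover in Cordova Station → 5:26 PM UTC.
Add 5 hours 47 minutes leg 3 → 11:13 PM UTC.
Guadalajara is UTC−6:00, so local arrival = 11:13 PM − 6:00 = 5:13 PM on Dec 2.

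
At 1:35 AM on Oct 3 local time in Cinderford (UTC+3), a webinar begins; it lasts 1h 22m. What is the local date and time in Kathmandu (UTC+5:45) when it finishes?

5:42 AM on Oct 3

Convert start to UTC: 1:35 AM − 3:00 = 10:35 PM UTC on Oct 2.
Add 1 hour 22 minutes duration → 11:57 PM UTC.
Kathmandu is UTC+5:45, so local end time = 11:57 PM + 5:45 = 5:42 AM on Oct 3.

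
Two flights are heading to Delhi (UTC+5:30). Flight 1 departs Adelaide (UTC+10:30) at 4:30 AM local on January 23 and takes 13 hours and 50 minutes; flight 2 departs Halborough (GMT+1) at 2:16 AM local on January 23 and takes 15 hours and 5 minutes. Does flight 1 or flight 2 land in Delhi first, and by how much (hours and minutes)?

Flight 1 in UTC: 4:30 AM − 10:30 = 6:00 PM on Jan 22.
+13 hours and 50 minutes → arrive 7:50 AM UTC on Jan 23.
Flight 2 in UTC: 2:16 AM − 1:00 = 1:16 AM on Jan 23.
+15 hours and 5 minutes → arrive 4:21 PM UTC on Jan 23.
Flight 1 lands earlier by 8 hours 31 minutes.

the first, by 8 hours 31 minutes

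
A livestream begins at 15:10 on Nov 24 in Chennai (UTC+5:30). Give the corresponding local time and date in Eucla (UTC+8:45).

18:25 on November 24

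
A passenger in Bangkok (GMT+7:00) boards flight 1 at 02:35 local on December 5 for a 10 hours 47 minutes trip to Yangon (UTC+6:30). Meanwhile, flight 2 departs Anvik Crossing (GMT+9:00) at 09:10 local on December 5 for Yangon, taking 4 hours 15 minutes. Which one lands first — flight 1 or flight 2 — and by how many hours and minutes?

the second, by 1 hour 57 minutes

Flight 1 in UTC: 02:35 − 7:00 = 19:35 on Dec 4.
+10 hours 47 minutes → arrive 06:22 UTC on Dec 5.
Flight 2 in UTC: 09:10 − 9:00 = 00:10 on Dec 5.
+4 hours 15 minutes → arrive 04:25 UTC on Dec 5.
Flight 2 lands earlier by 1 hour 57 minutes.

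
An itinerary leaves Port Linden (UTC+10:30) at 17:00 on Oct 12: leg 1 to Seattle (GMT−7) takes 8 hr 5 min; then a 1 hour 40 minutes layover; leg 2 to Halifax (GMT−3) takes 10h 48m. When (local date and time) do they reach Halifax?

Convert departure to UTC: 17:00 − 10:30 = 06:30 UTC on Oct 12.
Add 8 hours 5 minutes leg 1 → 14:35 UTC.
Add 1 hour and 40 minutes layover in Seattle → 16:15 UTC.
Add 10 hours and 48 minutes leg 2 → 03:03 UTC (Oct 13).
Halifax is UTC−3:00, so local arrival = 03:03 − 3:00 = 00:03 on Oct 13.

00:03 on Oct 13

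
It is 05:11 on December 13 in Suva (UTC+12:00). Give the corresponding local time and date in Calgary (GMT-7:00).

10:11 on Dec 12

Calgary is 19:00 behind Suva.
Shift by the zone difference: 05:11 − 19:00 = 10:11 on Dec 12 in Calgary.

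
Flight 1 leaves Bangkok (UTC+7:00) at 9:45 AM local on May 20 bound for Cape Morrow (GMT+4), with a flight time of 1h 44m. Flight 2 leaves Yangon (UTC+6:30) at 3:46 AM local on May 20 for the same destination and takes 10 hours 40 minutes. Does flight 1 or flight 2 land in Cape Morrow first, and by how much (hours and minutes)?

Flight 1 in UTC: 9:45 AM − 7:00 = 2:45 AM on May 20.
+1 hour and 44 minutes → arrive 4:29 AM UTC on May 20.
Flight 2 in UTC: 3:46 AM − 6:30 = 9:16 PM on May 19.
+10 hours and 40 minutes → arrive 7:56 AM UTC on May 20.
Flight 1 lands earlier by 3 hours 27 minutes.

the first, by 3 hours 27 minutes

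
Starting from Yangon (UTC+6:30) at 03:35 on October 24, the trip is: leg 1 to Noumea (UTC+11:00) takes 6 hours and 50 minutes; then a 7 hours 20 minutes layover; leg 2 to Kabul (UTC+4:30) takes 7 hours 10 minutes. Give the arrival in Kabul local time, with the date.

22:55 on Oct 24

Convert departure to UTC: 03:35 − 6:30 = 21:05 UTC on Oct 23.
Add 6 hours 50 minutes leg 1 → 03:55 UTC (Oct 24).
Add 7 hours and 20 minutes layover in Noumea → 11:15 UTC.
Add 7 hours and 10 minutes leg 2 → 18:25 UTC.
Kabul is UTC+4:30, so local arrival = 18:25 + 4:30 = 22:55 on Oct 24.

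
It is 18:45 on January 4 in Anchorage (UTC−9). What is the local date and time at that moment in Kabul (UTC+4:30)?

In UTC: 18:45 + 9:00 = 03:45 on Jan 5.
Kabul is UTC+4:30: 03:45 + 4:30 = 08:15 on Jan 5.

08:15 on Jan 5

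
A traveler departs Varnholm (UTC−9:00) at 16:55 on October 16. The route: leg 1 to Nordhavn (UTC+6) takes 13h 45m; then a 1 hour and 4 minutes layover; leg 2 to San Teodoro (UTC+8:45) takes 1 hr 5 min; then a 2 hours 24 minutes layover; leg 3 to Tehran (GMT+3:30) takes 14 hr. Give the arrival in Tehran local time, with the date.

Convert departure to UTC: 16:55 + 9:00 = 01:55 UTC on Oct 17.
Add 13 hours 45 minutes leg 1 → 15:40 UTC.
Add 1 hour 4 minutes layover in Nordhavn → 16:44 UTC.
Add 1 hour 5 minutes leg 2 → 17:49 UTC.
Add 2 hours 24 minutes layover in San Teodoro → 20:13 UTC.
Add 14 hours leg 3 → 10:13 UTC (Oct 18).
Tehran is UTC+3:30, so local arrival = 10:13 + 3:30 = 13:43 on Oct 18.

13:43 on October 18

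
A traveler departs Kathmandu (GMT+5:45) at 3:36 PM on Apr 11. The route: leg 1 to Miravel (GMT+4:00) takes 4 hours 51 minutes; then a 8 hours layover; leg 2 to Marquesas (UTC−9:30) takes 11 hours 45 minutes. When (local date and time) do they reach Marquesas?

Convert departure to UTC: 3:36 PM − 5:45 = 9:51 AM UTC on Apr 11.
Add 4 hours 51 minutes leg 1 → 2:42 PM UTC.
Add 8 hours layover in Miravel → 10:42 PM UTC.
Add 11 hours 45 minutes leg 2 → 10:27 AM UTC (Apr 12).
Marquesas is UTC−9:30, so local arrival = 10:27 AM − 9:30 = 12:57 AM on Apr 12.

12:57 AM on Apr 12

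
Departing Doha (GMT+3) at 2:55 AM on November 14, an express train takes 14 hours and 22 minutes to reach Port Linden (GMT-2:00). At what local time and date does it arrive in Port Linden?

12:17 PM on November 14

Port Linden is 5:00 behind Doha.
After 14 hours and 22 minutes it is 5:17 PM in Doha.
Shift by the zone difference: 5:17 PM − 5:00 = 12:17 PM on Nov 14 in Port Linden.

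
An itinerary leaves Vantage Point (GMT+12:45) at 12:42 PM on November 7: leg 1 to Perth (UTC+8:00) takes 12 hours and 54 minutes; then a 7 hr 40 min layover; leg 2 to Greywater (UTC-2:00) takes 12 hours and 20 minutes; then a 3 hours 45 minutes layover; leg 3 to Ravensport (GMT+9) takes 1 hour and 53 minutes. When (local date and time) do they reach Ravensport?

11:29 PM on November 8

Convert departure to UTC: 12:42 PM − 12:45 = 11:57 PM UTC on Nov 6.
Add 12 hours and 54 minutes leg 1 → 12:51 PM UTC (Nov 7).
Add 7 hours 40 minutes layover in Perth → 8:31 PM UTC.
Add 12 hours and 20 minutes leg 2 → 8:51 AM UTC (Nov 8).
Add 3 hours and 45 minutes layover in Greywater → 12:36 PM UTC.
Add 1 hour 53 minutes leg 3 → 2:29 PM UTC.
Ravensport is UTC+9:00, so local arrival = 2:29 PM + 9:00 = 11:29 PM on Nov 8.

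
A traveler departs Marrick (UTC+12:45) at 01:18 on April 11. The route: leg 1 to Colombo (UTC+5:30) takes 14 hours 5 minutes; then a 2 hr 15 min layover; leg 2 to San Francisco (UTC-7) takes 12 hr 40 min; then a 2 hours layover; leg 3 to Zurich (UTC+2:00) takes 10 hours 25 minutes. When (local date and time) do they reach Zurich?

07:58 on April 12

Convert departure to UTC: 01:18 − 12:45 = 12:33 UTC on Apr 10.
Add 14 hours and 5 minutes leg 1 → 02:38 UTC (Apr 11).
Add 2 hours 15 minutes layover in Colombo → 04:53 UTC.
Add 12 hours and 40 minutes leg 2 → 17:33 UTC.
Add 2 hours layover in San Francisco → 19:33 UTC.
Add 10 hours 25 minutes leg 3 → 05:58 UTC (Apr 12).
Zurich is UTC+2:00, so local arrival = 05:58 + 2:00 = 07:58 on Apr 12.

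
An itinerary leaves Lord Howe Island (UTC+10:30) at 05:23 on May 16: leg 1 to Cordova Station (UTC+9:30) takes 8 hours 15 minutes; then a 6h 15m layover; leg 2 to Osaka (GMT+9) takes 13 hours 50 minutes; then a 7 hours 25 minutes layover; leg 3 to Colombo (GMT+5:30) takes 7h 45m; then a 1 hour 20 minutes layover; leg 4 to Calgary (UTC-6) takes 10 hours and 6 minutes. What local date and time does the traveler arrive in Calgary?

19:49 on May 17

Convert departure to UTC: 05:23 − 10:30 = 18:53 UTC on May 15.
Add 8 hours 15 minutes leg 1 → 03:08 UTC (May 16).
Add 6 hours and 15 minutes layover in Cordova Station → 09:23 UTC.
Add 13 hours and 50 minutes leg 2 → 23:13 UTC.
Add 7 hours 25 minutes layover in Osaka → 06:38 UTC (May 17).
Add 7 hours 45 minutes leg 3 → 14:23 UTC.
Add 1 hour 20 minutes layover in Colombo → 15:43 UTC.
Add 10 hours 6 minutes leg 4 → 01:49 UTC (May 18).
Calgary is UTC−6:00, so local arrival = 01:49 − 6:00 = 19:49 on May 17.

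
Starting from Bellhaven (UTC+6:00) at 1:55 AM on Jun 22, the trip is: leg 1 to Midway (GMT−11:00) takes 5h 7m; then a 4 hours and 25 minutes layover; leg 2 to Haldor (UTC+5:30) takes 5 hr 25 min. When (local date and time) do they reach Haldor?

4:22 PM on June 22

Convert departure to UTC: 1:55 AM − 6:00 = 7:55 PM UTC on Jun 21.
Add 5 hours and 7 minutes leg 1 → 1:02 AM UTC (Jun 22).
Add 4 hours and 25 minutes layover in Midway → 5:27 AM UTC.
Add 5 hours and 25 minutes leg 2 → 10:52 AM UTC.
Haldor is UTC+5:30, so local arrival = 10:52 AM + 5:30 = 4:22 PM on Jun 22.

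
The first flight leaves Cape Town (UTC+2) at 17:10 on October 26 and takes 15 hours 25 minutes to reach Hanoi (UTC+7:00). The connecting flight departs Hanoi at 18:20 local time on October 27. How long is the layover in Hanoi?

Convert departure to UTC: 17:10 − 2:00 = 15:10 UTC on Oct 26.
Add 15 hours 25 minutes flight time → 06:35 UTC (Oct 27).
Hanoi is UTC+7:00, so local arrival = 06:35 + 7:00 = 13:35 on Oct 27.
Layover = 18:20 − 13:35 = 4 hours 45 minutes.

4 hours 45 minutes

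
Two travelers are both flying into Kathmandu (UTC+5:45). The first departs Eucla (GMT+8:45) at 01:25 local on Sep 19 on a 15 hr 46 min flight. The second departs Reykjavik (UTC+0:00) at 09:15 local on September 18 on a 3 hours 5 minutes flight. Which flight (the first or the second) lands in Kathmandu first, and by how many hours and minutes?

Flight 1 in UTC: 01:25 − 8:45 = 16:40 on Sep 18.
+15 hours 46 minutes → arrive 08:26 UTC on Sep 19.
Flight 2 departs at 09:15 UTC (Sep 18).
+3 hours and 5 minutes → arrive 12:20 UTC on Sep 18.
Flight 2 lands earlier by 20 hours 6 minutes.

the second, by 20 hours 6 minutes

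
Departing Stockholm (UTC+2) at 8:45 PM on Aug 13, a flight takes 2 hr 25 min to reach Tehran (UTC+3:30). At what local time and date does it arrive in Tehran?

12:40 AM on August 14

Convert departure to UTC: 8:45 PM − 2:00 = 6:45 PM UTC on Aug 13.
Add 2 hours and 25 minutes travel time → 9:10 PM UTC.
Tehran is UTC+3:30, so local arrival = 9:10 PM + 3:30 = 12:40 AM on Aug 14.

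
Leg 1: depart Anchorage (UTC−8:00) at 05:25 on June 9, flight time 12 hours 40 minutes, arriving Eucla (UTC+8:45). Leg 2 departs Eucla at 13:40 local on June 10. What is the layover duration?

Convert departure to UTC: 05:25 + 8:00 = 13:25 UTC on Jun 9.
Add 12 hours and 40 minutes flight time → 02:05 UTC (Jun 10).
Eucla is UTC+8:45, so local arrival = 02:05 + 8:45 = 10:50 on Jun 10.
Layover = 13:40 − 10:50 = 2 hours 50 minutes.

2 hours 50 minutes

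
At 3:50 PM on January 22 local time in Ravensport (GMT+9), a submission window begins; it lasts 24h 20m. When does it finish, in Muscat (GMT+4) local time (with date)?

11:10 AM on January 23

Convert start to UTC: 3:50 PM − 9:00 = 6:50 AM UTC on Jan 22.
Add 24 hours and 20 minutes duration → 7:10 AM UTC (Jan 23).
Muscat is UTC+4:00, so local end time = 7:10 AM + 4:00 = 11:10 AM on Jan 23.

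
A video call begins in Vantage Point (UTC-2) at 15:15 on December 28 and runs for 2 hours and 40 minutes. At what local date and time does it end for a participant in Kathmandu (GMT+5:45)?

01:40 on December 29

Kathmandu is 7:45 ahead of Vantage Point.
After 2 hours 40 minutes it is 17:55 in Vantage Point.
Shift by the zone difference: 17:55 + 7:45 = 01:40 on Dec 29 in Kathmandu.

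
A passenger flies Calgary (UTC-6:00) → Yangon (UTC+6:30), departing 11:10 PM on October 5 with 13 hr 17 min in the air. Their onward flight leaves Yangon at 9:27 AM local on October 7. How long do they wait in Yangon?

8 hours 30 minutes

Convert departure to UTC: 11:10 PM + 6:00 = 5:10 AM UTC on Oct 6.
Add 13 hours 17 minutes flight time → 6:27 PM UTC.
Yangon is UTC+6:30, so local arrival = 6:27 PM + 6:30 = 12:57 AM on Oct 7.
Layover = 9:27 AM − 12:57 AM = 8 hours 30 minutes.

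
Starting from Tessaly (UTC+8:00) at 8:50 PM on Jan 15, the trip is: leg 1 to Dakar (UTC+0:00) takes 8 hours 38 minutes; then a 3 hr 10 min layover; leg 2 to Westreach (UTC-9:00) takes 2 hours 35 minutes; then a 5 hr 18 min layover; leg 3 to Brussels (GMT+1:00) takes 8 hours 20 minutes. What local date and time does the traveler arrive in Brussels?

5:51 PM on January 16

Convert departure to UTC: 8:50 PM − 8:00 = 12:50 PM UTC on Jan 15.
Add 8 hours 38 minutes leg 1 → 9:28 PM UTC.
Add 3 hours 10 minutes layover in Dakar → 12:38 AM UTC (Jan 16).
Add 2 hours 35 minutes leg 2 → 3:13 AM UTC.
Add 5 hours 18 minutes layover in Westreach → 8:31 AM UTC.
Add 8 hours and 20 minutes leg 3 → 4:51 PM UTC.
Brussels is UTC+1:00, so local arrival = 4:51 PM + 1:00 = 5:51 PM on Jan 16.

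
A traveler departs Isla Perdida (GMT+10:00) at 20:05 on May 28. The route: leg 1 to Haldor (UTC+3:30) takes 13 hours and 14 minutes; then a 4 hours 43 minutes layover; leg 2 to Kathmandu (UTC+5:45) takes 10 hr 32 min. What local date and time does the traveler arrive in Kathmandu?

Convert departure to UTC: 20:05 − 10:00 = 10:05 UTC on May 28.
Add 13 hours and 14 minutes leg 1 → 23:19 UTC.
Add 4 hours and 43 minutes layover in Haldor → 04:02 UTC (May 29).
Add 10 hours 32 minutes leg 2 → 14:34 UTC.
Kathmandu is UTC+5:45, so local arrival = 14:34 + 5:45 = 20:19 on May 29.

20:19 on May 29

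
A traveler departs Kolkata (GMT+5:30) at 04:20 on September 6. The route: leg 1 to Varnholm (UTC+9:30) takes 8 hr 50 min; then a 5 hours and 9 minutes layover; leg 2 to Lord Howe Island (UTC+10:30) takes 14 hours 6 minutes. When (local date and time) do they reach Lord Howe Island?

13:25 on September 7

Convert departure to UTC: 04:20 − 5:30 = 22:50 UTC on Sep 5.
Add 8 hours 50 minutes leg 1 → 07:40 UTC (Sep 6).
Add 5 hours and 9 minutes layover in Varnholm → 12:49 UTC.
Add 14 hours 6 minutes leg 2 → 02:55 UTC (Sep 7).
Lord Howe Island is UTC+10:30, so local arrival = 02:55 + 10:30 = 13:25 on Sep 7.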